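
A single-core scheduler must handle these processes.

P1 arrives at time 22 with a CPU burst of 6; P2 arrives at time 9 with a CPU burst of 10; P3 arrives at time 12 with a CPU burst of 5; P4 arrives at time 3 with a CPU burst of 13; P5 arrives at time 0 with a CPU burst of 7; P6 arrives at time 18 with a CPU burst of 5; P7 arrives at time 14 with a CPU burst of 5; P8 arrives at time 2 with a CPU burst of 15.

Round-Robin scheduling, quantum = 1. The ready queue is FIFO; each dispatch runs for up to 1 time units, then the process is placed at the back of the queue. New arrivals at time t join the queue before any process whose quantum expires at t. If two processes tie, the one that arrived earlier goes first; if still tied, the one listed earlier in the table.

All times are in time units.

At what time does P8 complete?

66

Timeline: | P5 0-2 | P8 2-3 | P5 3-4 | P4 4-5 | P8 5-6 | P5 6-7 | P4 7-8 | P8 8-9 | P5 9-10 | P4 10-11 | P2 11-12 | P8 12-13 | P5 13-14 | P4 14-15 | P3 15-16 | P2 16-17 | P8 17-18 | P7 18-19 | P5 19-20 | P4 20-21 | P3 21-22 | P2 22-23 | P6 23-24 | P8 24-25 | P7 25-26 | P4 26-27 | P1 27-28 | P3 28-29 | P2 29-30 | P6 30-31 | P8 31-32 | P7 32-33 | P4 33-34 | P1 34-35 | P3 35-36 | P2 36-37 | P6 37-38 | P8 38-39 | P7 39-40 | P4 40-41 | P1 41-42 | P3 42-43 | P2 43-44 | P6 44-45 | P8 45-46 | P7 46-47 | P4 47-48 | P1 48-49 | P2 49-50 | P6 50-51 | P8 51-52 | P4 52-53 | P1 53-54 | P2 54-55 | P8 55-56 | P4 56-57 | P1 57-58 | P2 58-59 | P8 59-60 | P4 60-61 | P2 61-62 | P8 62-63 | P4 63-64 | P8 64-66 |
Completion: P1=58  P2=62  P3=43  P4=64  P5=20  P6=51  P7=47  P8=66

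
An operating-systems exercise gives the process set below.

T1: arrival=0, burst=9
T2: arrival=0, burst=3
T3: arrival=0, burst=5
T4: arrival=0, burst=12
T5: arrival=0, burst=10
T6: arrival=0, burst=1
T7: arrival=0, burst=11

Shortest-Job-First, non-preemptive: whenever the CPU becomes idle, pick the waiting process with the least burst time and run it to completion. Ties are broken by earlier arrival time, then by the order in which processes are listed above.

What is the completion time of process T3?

Schedule: | T6 0-1 | T2 1-4 | T3 4-9 | T1 9-18 | T5 18-28 | T7 28-39 | T4 39-51 |
Completion: T1=18  T2=4  T3=9  T4=51  T5=28  T6=1  T7=39
Turnaround (C−A): T1=18  T2=4  T3=9  T4=51  T5=28  T6=1  T7=39

9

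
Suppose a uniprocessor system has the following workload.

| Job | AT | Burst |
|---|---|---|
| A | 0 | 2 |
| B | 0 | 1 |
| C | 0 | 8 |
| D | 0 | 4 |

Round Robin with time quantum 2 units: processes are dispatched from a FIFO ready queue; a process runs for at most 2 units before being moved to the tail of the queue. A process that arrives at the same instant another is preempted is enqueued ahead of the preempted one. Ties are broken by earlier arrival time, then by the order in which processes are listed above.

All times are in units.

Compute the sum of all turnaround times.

31

Timeline: | A 0-2 | B 2-3 | C 3-5 | D 5-7 | C 7-9 | D 9-11 | C 11-15 |
Completion: A=2  B=3  C=15  D=11
Turnaround (C−A): A=2  B=3  C=15  D=11
Turnaround = completion − arrival: A=2, B=3, C=15, D=11
Total turnaround = 2 + 3 + 15 + 11 = 31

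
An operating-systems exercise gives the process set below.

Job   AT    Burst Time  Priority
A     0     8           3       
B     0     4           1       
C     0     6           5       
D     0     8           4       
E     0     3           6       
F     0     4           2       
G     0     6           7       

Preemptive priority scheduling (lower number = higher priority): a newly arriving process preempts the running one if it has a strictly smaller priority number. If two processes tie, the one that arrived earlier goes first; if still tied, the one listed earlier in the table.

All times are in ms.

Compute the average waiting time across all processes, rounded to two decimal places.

16.43

Gantt: | B 0-4 | F 4-8 | A 8-16 | D 16-24 | C 24-30 | E 30-33 | G 33-39 |
Completion: A=16  B=4  C=30  D=24  E=33  F=8  G=39
Waiting times: A=8, B=0, C=24, D=16, E=30, F=4, G=33
Average waiting = (8+0+24+16+30+4+33) / 7 = 115/7 = 16.43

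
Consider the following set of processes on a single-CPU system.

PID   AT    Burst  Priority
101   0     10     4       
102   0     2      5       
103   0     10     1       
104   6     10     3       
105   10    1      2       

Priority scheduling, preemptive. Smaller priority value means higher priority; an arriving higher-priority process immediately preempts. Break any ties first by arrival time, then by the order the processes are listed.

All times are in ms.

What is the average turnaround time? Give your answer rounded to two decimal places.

18.00

Timeline: | 103 0-10 | 105 10-11 | 104 11-21 | 101 21-31 | 102 31-33 |
Completion: 101=31  102=33  103=10  104=21  105=11
Turnaround times: 101=31, 102=33, 103=10, 104=15, 105=1
Average turnaround = (31+33+10+15+1) / 5 = 90/5 = 18.00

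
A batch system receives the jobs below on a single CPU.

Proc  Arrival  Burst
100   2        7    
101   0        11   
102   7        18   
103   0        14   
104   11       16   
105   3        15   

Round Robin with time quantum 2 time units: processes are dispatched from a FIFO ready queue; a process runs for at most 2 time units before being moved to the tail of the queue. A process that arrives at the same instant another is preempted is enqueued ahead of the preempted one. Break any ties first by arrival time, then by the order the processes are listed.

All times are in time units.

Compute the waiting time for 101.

Schedule: | 101 0-2 | 103 2-4 | 100 4-6 | 101 6-8 | 105 8-10 | 103 10-12 | 100 12-14 | 102 14-16 | 101 16-18 | 105 18-20 | 104 20-22 | 103 22-24 | 100 24-26 | 102 26-28 | 101 28-30 | 105 30-32 | 104 32-34 | 103 34-36 | 100 36-37 | 102 37-39 | 101 39-41 | 105 41-43 | 104 43-45 | 103 45-47 | 102 47-49 | 101 49-50 | 105 50-52 | 104 52-54 | 103 54-56 | 102 56-58 | 105 58-60 | 104 60-62 | 103 62-64 | 102 64-66 | 105 66-68 | 104 68-70 | 102 70-72 | 105 72-73 | 104 73-75 | 102 75-77 | 104 77-79 | 102 79-81 |
Completion: 100=37  101=50  102=81  103=64  104=79  105=73
Turnaround (C−A): 100=35  101=50  102=74  103=64  104=68  105=70
Waiting(101) = turnaround − burst = 50 − 11 = 39

39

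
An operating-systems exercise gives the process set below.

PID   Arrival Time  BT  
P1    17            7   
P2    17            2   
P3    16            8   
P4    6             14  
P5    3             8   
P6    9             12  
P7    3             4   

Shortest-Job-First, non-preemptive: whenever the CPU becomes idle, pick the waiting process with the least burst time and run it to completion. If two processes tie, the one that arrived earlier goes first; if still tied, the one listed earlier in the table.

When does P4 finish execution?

58

Timeline: | idle 0-3 | P7 3-7 | P5 7-15 | P6 15-27 | P2 27-29 | P1 29-36 | P3 36-44 | P4 44-58 |
Completion: P1=36  P2=29  P3=44  P4=58  P5=15  P6=27  P7=7
Turnaround (C−A): P1=19  P2=12  P3=28  P4=52  P5=12  P6=18  P7=4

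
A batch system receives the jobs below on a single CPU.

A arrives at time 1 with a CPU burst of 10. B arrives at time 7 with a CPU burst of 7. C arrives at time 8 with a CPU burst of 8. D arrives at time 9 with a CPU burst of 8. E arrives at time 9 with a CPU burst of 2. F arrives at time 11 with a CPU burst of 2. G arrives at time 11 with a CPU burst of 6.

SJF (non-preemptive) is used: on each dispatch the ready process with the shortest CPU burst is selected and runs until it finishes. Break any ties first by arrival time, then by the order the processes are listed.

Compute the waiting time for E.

Schedule: | idle 0-1 | A 1-11 | E 11-13 | F 13-15 | G 15-21 | B 21-28 | C 28-36 | D 36-44 |
Completion: A=11  B=28  C=36  D=44  E=13  F=15  G=21
Waiting(E) = turnaround − burst = 4 − 2 = 2

2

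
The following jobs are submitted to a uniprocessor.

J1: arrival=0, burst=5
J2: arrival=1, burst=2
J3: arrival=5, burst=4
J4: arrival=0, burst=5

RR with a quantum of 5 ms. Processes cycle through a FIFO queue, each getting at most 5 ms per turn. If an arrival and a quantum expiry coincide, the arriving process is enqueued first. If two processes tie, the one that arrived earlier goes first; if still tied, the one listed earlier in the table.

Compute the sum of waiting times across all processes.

Schedule: | J1 0-5 | J4 5-10 | J2 10-12 | J3 12-16 |
Completion: J1=5  J2=12  J3=16  J4=10
Turnaround (C−A): J1=5  J2=11  J3=11  J4=10
Waiting = turnaround − burst: J1=0, J2=9, J3=7, J4=5
Total waiting = 0 + 9 + 7 + 5 = 21

21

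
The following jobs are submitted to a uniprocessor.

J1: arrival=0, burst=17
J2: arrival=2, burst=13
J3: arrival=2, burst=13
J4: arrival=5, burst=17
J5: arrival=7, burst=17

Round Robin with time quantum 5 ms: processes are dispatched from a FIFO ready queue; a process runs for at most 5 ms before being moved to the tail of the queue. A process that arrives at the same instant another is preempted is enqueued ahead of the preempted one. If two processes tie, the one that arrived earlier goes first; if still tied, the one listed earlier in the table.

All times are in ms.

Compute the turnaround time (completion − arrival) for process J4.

Timeline: | J1 0-5 | J2 5-10 | J3 10-15 | J4 15-20 | J1 20-25 | J5 25-30 | J2 30-35 | J3 35-40 | J4 40-45 | J1 45-50 | J5 50-55 | J2 55-58 | J3 58-61 | J4 61-66 | J1 66-68 | J5 68-73 | J4 73-75 | J5 75-77 |
Completion: J1=68  J2=58  J3=61  J4=75  J5=77
Turnaround(J4) = completion − arrival = 75 − 5 = 70

70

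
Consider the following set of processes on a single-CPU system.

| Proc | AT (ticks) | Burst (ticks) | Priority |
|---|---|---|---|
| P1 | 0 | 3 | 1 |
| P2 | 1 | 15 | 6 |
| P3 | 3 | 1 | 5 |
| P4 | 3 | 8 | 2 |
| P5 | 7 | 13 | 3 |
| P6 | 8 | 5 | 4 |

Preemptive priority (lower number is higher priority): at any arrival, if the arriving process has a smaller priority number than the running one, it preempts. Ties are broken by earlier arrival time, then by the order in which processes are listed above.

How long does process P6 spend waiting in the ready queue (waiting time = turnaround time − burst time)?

16

Schedule: | P1 0-3 | P4 3-11 | P5 11-24 | P6 24-29 | P3 29-30 | P2 30-45 |
Completion: P1=3  P2=45  P3=30  P4=11  P5=24  P6=29
Turnaround (C−A): P1=3  P2=44  P3=27  P4=8  P5=17  P6=21
Waiting(P6) = turnaround − burst = 21 − 5 = 16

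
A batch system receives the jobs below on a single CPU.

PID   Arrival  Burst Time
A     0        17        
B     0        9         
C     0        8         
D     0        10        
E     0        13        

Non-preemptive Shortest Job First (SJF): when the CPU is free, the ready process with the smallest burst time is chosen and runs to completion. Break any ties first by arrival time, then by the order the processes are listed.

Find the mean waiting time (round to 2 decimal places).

Schedule: | C 0-8 | B 8-17 | D 17-27 | E 27-40 | A 40-57 |
Completion: A=57  B=17  C=8  D=27  E=40
Turnaround (C−A): A=57  B=17  C=8  D=27  E=40
Waiting times: A=40, B=8, C=0, D=17, E=27
Average waiting = (40+8+0+17+27) / 5 = 92/5 = 18.40

18.40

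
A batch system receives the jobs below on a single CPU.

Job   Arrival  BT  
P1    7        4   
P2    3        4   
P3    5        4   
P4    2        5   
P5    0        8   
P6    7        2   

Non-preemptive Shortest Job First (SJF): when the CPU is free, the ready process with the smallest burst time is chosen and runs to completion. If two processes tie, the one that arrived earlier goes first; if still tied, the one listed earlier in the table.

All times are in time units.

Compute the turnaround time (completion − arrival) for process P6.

3

Schedule: | P5 0-8 | P6 8-10 | P2 10-14 | P3 14-18 | P1 18-22 | P4 22-27 |
Completion: P1=22  P2=14  P3=18  P4=27  P5=8  P6=10
Turnaround (C−A): P1=15  P2=11  P3=13  P4=25  P5=8  P6=3
Turnaround(P6) = completion − arrival = 10 − 7 = 3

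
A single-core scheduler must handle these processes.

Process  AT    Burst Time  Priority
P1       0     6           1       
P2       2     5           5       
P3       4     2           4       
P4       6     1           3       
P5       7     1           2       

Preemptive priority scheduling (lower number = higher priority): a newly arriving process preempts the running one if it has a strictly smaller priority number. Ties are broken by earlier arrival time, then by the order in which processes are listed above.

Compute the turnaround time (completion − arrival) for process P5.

1

Schedule: | P1 0-6 | P4 6-7 | P5 7-8 | P3 8-10 | P2 10-15 |
Completion: P1=6  P2=15  P3=10  P4=7  P5=8
Turnaround(P5) = completion − arrival = 8 − 7 = 1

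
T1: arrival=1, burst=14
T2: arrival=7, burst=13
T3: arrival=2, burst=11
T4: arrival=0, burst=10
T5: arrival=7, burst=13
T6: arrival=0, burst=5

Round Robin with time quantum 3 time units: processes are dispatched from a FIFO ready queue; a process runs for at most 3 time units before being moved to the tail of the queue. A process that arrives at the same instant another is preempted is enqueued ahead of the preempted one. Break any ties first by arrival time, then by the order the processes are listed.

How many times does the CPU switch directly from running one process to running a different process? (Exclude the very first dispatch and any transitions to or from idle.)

24

Gantt: | T4 0-3 | T6 3-6 | T1 6-9 | T3 9-12 | T4 12-15 | T6 15-17 | T2 17-20 | T5 20-23 | T1 23-26 | T3 26-29 | T4 29-32 | T2 32-35 | T5 35-38 | T1 38-41 | T3 41-44 | T4 44-45 | T2 45-48 | T5 48-51 | T1 51-54 | T3 54-56 | T2 56-59 | T5 59-62 | T1 62-64 | T2 64-65 | T5 65-66 |
Completion: T1=64  T2=65  T3=56  T4=45  T5=66  T6=17
Turnaround (C−A): T1=63  T2=58  T3=54  T4=45  T5=59  T6=17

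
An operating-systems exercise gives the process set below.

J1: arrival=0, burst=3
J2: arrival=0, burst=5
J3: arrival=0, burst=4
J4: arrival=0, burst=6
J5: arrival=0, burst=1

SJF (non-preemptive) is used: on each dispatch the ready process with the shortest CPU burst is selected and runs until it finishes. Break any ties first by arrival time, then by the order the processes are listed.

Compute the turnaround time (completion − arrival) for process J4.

Schedule: | J5 0-1 | J1 1-4 | J3 4-8 | J2 8-13 | J4 13-19 |
Completion: J1=4  J2=13  J3=8  J4=19  J5=1
Turnaround (C−A): J1=4  J2=13  J3=8  J4=19  J5=1
Turnaround(J4) = completion − arrival = 19 − 0 = 19

19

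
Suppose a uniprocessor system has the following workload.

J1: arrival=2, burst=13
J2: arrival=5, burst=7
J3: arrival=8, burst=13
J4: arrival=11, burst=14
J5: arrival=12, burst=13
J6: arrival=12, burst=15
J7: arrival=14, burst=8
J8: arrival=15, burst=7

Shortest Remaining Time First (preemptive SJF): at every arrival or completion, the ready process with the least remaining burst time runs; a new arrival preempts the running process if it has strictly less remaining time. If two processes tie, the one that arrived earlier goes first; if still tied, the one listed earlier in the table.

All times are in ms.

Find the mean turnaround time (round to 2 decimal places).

37.88

Schedule: | idle 0-2 | J1 2-5 | J2 5-12 | J1 12-22 | J8 22-29 | J7 29-37 | J3 37-50 | J5 50-63 | J4 63-77 | J6 77-92 |
Completion: J1=22  J2=12  J3=50  J4=77  J5=63  J6=92  J7=37  J8=29
Turnaround (C−A): J1=20  J2=7  J3=42  J4=66  J5=51  J6=80  J7=23  J8=14
Turnaround times: J1=20, J2=7, J3=42, J4=66, J5=51, J6=80, J7=23, J8=14
Average turnaround = (20+7+42+66+51+80+23+14) / 8 = 303/8 = 37.88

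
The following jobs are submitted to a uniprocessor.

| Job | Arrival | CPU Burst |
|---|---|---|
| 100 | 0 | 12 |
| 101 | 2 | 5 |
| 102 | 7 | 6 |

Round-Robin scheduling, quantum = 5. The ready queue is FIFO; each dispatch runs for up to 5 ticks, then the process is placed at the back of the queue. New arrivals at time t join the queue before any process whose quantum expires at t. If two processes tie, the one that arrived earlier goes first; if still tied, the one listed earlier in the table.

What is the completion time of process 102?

23

Gantt: | 100 0-5 | 101 5-10 | 100 10-15 | 102 15-20 | 100 20-22 | 102 22-23 |
Completion: 100=22  101=10  102=23
Turnaround (C−A): 100=22  101=8  102=16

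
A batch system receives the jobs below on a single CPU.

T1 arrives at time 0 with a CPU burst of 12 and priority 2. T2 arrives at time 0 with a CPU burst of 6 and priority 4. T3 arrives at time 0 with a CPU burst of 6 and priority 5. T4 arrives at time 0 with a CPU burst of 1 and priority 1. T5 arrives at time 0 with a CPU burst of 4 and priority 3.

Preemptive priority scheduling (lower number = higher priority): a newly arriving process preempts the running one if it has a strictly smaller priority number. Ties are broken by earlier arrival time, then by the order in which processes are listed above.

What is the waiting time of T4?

0

Timeline: | T4 0-1 | T1 1-13 | T5 13-17 | T2 17-23 | T3 23-29 |
Completion: T1=13  T2=23  T3=29  T4=1  T5=17
Turnaround (C−A): T1=13  T2=23  T3=29  T4=1  T5=17
Waiting(T4) = turnaround − burst = 1 − 1 = 0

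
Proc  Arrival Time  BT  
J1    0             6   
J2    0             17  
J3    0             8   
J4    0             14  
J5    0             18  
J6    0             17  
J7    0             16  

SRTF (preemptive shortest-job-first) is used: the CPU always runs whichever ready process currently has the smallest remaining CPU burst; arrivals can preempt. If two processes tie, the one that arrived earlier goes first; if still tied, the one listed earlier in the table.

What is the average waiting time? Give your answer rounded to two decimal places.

33.00

Gantt: | J1 0-6 | J3 6-14 | J4 14-28 | J7 28-44 | J2 44-61 | J6 61-78 | J5 78-96 |
Completion: J1=6  J2=61  J3=14  J4=28  J5=96  J6=78  J7=44
Waiting times: J1=0, J2=44, J3=6, J4=14, J5=78, J6=61, J7=28
Average waiting = (0+44+6+14+78+61+28) / 7 = 231/7 = 33.00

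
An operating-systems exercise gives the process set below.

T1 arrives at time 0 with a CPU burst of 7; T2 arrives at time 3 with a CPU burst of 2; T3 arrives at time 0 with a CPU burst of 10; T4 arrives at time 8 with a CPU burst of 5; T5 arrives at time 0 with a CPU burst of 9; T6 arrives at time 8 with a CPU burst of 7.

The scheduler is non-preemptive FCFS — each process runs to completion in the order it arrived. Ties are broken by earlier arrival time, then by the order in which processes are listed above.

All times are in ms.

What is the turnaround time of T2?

Schedule: | T1 0-7 | T3 7-17 | T5 17-26 | T2 26-28 | T4 28-33 | T6 33-40 |
Completion: T1=7  T2=28  T3=17  T4=33  T5=26  T6=40
Turnaround (C−A): T1=7  T2=25  T3=17  T4=25  T5=26  T6=32
Turnaround(T2) = completion − arrival = 28 − 3 = 25

25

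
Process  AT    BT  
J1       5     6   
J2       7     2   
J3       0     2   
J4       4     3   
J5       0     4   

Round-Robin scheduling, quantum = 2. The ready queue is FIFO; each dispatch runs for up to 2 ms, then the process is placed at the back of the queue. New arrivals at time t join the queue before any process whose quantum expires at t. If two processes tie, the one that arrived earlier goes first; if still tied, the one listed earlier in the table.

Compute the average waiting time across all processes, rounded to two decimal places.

Schedule: | J3 0-2 | J5 2-4 | J4 4-6 | J5 6-8 | J1 8-10 | J4 10-11 | J2 11-13 | J1 13-17 |
Completion: J1=17  J2=13  J3=2  J4=11  J5=8
Waiting times: J1=6, J2=4, J3=0, J4=4, J5=4
Average waiting = (6+4+0+4+4) / 5 = 18/5 = 3.60

3.60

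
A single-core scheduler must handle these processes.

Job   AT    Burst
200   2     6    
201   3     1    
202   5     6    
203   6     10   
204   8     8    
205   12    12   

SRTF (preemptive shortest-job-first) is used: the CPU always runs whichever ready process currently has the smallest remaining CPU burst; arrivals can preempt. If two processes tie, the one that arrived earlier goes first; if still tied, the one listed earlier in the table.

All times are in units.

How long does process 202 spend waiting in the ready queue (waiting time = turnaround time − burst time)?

Gantt: | idle 0-2 | 200 2-3 | 201 3-4 | 200 4-9 | 202 9-15 | 204 15-23 | 203 23-33 | 205 33-45 |
Completion: 200=9  201=4  202=15  203=33  204=23  205=45
Waiting(202) = turnaround − burst = 10 − 6 = 4

4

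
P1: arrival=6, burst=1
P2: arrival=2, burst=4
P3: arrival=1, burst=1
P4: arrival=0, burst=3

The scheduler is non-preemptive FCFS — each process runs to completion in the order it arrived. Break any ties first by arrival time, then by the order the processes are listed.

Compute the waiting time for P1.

Gantt: | P4 0-3 | P3 3-4 | P2 4-8 | P1 8-9 |
Completion: P1=9  P2=8  P3=4  P4=3
Waiting(P1) = turnaround − burst = 3 − 1 = 2

2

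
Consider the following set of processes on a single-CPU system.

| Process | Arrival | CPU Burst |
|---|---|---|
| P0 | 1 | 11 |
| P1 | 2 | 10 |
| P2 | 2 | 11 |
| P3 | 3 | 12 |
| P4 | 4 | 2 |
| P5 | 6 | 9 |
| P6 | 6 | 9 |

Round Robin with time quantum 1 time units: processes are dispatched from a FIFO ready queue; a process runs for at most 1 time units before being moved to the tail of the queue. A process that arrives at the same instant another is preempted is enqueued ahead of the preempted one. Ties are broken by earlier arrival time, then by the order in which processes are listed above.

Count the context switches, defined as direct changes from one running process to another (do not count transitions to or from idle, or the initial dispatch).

62

Timeline: | idle 0-1 | P0 1-2 | P1 2-3 | P2 3-4 | P0 4-5 | P3 5-6 | P1 6-7 | P4 7-8 | P2 8-9 | P0 9-10 | P5 10-11 | P6 11-12 | P3 12-13 | P1 13-14 | P4 14-15 | P2 15-16 | P0 16-17 | P5 17-18 | P6 18-19 | P3 19-20 | P1 20-21 | P2 21-22 | P0 22-23 | P5 23-24 | P6 24-25 | P3 25-26 | P1 26-27 | P2 27-28 | P0 28-29 | P5 29-30 | P6 30-31 | P3 31-32 | P1 32-33 | P2 33-34 | P0 34-35 | P5 35-36 | P6 36-37 | P3 37-38 | P1 38-39 | P2 39-40 | P0 40-41 | P5 41-42 | P6 42-43 | P3 43-44 | P1 44-45 | P2 45-46 | P0 46-47 | P5 47-48 | P6 48-49 | P3 49-50 | P1 50-51 | P2 51-52 | P0 52-53 | P5 53-54 | P6 54-55 | P3 55-56 | P1 56-57 | P2 57-58 | P0 58-59 | P5 59-60 | P6 60-61 | P3 61-62 | P2 62-63 | P3 63-65 |
Completion: P0=59  P1=57  P2=63  P3=65  P4=15  P5=60  P6=61
Turnaround (C−A): P0=58  P1=55  P2=61  P3=62  P4=11  P5=54  P6=55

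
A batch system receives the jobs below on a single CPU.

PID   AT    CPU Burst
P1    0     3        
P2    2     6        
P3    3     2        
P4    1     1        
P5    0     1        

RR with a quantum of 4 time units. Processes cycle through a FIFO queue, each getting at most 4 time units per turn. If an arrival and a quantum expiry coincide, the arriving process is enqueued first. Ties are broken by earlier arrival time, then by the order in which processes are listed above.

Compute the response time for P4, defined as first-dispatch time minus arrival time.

3

Schedule: | P1 0-3 | P5 3-4 | P4 4-5 | P2 5-9 | P3 9-11 | P2 11-13 |
Completion: P1=3  P2=13  P3=11  P4=5  P5=4
Turnaround (C−A): P1=3  P2=11  P3=8  P4=4  P5=4
Response(P4) = first start − arrival = 4 − 1 = 3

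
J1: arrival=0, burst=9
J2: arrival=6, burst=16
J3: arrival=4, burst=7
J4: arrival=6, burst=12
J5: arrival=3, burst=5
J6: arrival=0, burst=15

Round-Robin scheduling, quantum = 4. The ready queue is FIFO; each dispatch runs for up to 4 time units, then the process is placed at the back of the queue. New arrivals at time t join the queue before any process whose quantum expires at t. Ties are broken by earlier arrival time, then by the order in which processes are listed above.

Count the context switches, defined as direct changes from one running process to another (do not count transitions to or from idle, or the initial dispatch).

Timeline: | J1 0-4 | J6 4-8 | J5 8-12 | J3 12-16 | J1 16-20 | J2 20-24 | J4 24-28 | J6 28-32 | J5 32-33 | J3 33-36 | J1 36-37 | J2 37-41 | J4 41-45 | J6 45-49 | J2 49-53 | J4 53-57 | J6 57-60 | J2 60-64 |
Completion: J1=37  J2=64  J3=36  J4=57  J5=33  J6=60

17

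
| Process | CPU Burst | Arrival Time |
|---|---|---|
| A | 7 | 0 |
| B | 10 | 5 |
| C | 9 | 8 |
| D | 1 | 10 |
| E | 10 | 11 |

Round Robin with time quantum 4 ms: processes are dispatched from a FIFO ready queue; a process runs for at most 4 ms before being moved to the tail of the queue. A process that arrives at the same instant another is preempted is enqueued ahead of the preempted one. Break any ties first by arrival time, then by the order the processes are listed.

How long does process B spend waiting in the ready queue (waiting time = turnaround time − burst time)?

19

Timeline: | A 0-7 | B 7-11 | C 11-15 | D 15-16 | E 16-20 | B 20-24 | C 24-28 | E 28-32 | B 32-34 | C 34-35 | E 35-37 |
Completion: A=7  B=34  C=35  D=16  E=37
Waiting(B) = turnaround − burst = 29 − 10 = 19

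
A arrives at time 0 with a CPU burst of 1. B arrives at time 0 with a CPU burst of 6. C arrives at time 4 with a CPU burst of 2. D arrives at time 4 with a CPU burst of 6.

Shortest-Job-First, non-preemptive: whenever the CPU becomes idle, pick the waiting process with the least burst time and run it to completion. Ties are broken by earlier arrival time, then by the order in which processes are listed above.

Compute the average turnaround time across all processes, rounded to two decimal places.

Timeline: | A 0-1 | B 1-7 | C 7-9 | D 9-15 |
Completion: A=1  B=7  C=9  D=15
Turnaround times: A=1, B=7, C=5, D=11
Average turnaround = (1+7+5+11) / 4 = 24/4 = 6.00

6.00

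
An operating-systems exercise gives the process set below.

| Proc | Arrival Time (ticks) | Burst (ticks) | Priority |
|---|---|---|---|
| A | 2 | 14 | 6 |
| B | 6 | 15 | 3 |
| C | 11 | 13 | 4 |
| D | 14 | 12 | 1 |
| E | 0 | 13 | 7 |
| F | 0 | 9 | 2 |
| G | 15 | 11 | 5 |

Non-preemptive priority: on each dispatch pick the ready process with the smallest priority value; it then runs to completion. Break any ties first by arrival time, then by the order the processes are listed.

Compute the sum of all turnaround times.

291

Schedule: | F 0-9 | B 9-24 | D 24-36 | C 36-49 | G 49-60 | A 60-74 | E 74-87 |
Completion: A=74  B=24  C=49  D=36  E=87  F=9  G=60
Turnaround (C−A): A=72  B=18  C=38  D=22  E=87  F=9  G=45
Turnaround = completion − arrival: A=72, B=18, C=38, D=22, E=87, F=9, G=45
Total turnaround = 72 + 18 + 38 + 22 + 87 + 9 + 45 = 291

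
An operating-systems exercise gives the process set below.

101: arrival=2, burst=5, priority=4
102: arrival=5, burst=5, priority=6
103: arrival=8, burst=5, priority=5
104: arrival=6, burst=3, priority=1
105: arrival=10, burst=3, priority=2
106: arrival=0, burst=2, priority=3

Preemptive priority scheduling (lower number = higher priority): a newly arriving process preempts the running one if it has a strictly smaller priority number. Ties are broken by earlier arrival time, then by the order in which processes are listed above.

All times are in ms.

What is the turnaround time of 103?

Gantt: | 106 0-2 | 101 2-6 | 104 6-9 | 101 9-10 | 105 10-13 | 103 13-18 | 102 18-23 |
Completion: 101=10  102=23  103=18  104=9  105=13  106=2
Turnaround (C−A): 101=8  102=18  103=10  104=3  105=3  106=2
Turnaround(103) = completion − arrival = 18 − 8 = 10

10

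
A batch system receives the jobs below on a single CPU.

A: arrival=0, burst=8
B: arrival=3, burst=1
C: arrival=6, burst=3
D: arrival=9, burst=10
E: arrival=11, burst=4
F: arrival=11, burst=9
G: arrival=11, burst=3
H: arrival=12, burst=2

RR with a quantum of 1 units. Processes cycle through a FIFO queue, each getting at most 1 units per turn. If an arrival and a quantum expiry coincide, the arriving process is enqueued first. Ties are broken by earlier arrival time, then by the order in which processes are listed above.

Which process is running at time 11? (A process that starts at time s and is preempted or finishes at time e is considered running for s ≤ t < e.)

C

Timeline: | A 0-3 | B 3-4 | A 4-6 | C 6-7 | A 7-8 | C 8-9 | A 9-10 | D 10-11 | C 11-12 | A 12-13 | E 13-14 | F 14-15 | G 15-16 | D 16-17 | H 17-18 | E 18-19 | F 19-20 | G 20-21 | D 21-22 | H 22-23 | E 23-24 | F 24-25 | G 25-26 | D 26-27 | E 27-28 | F 28-29 | D 29-30 | F 30-31 | D 31-32 | F 32-33 | D 33-34 | F 34-35 | D 35-36 | F 36-37 | D 37-38 | F 38-39 | D 39-40 |
Completion: A=13  B=4  C=12  D=40  E=28  F=39  G=26  H=23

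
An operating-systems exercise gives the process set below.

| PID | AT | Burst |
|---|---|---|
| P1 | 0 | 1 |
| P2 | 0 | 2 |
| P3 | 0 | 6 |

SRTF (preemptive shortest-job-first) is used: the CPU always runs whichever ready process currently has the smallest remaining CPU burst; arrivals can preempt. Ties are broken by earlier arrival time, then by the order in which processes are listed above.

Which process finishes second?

Gantt: | P1 0-1 | P2 1-3 | P3 3-9 |
Completion: P1=1  P2=3  P3=9
Finish order: P1 → P2 → P3

P2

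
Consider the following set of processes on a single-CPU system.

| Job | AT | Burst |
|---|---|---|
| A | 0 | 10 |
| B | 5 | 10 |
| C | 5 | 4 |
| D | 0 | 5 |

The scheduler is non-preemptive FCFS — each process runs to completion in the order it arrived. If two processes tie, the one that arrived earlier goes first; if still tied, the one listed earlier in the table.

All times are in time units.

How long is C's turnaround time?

Timeline: | A 0-10 | D 10-15 | B 15-25 | C 25-29 |
Completion: A=10  B=25  C=29  D=15
Turnaround(C) = completion − arrival = 29 − 5 = 24

24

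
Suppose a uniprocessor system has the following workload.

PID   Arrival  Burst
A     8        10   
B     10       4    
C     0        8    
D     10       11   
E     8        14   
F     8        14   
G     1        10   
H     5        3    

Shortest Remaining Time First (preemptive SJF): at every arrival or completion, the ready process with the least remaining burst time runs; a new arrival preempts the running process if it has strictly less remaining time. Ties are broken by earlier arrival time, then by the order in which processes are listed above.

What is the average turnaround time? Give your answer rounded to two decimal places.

Timeline: | C 0-8 | H 8-11 | B 11-15 | G 15-25 | A 25-35 | D 35-46 | E 46-60 | F 60-74 |
Completion: A=35  B=15  C=8  D=46  E=60  F=74  G=25  H=11
Turnaround (C−A): A=27  B=5  C=8  D=36  E=52  F=66  G=24  H=6
Turnaround times: A=27, B=5, C=8, D=36, E=52, F=66, G=24, H=6
Average turnaround = (27+5+8+36+52+66+24+6) / 8 = 224/8 = 28.00

28.00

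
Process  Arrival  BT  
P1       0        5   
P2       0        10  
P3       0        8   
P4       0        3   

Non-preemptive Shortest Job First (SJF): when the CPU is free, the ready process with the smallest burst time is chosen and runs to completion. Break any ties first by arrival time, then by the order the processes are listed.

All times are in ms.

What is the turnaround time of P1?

8

Schedule: | P4 0-3 | P1 3-8 | P3 8-16 | P2 16-26 |
Completion: P1=8  P2=26  P3=16  P4=3
Turnaround (C−A): P1=8  P2=26  P3=16  P4=3
Turnaround(P1) = completion − arrival = 8 − 0 = 8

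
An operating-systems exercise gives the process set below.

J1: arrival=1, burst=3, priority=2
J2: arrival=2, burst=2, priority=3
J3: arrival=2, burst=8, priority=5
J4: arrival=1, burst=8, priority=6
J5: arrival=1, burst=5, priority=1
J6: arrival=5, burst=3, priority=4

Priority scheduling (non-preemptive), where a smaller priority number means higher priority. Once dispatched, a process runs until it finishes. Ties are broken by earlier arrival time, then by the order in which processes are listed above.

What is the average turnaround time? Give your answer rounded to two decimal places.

Gantt: | idle 0-1 | J5 1-6 | J1 6-9 | J2 9-11 | J6 11-14 | J3 14-22 | J4 22-30 |
Completion: J1=9  J2=11  J3=22  J4=30  J5=6  J6=14
Turnaround (C−A): J1=8  J2=9  J3=20  J4=29  J5=5  J6=9
Turnaround times: J1=8, J2=9, J3=20, J4=29, J5=5, J6=9
Average turnaround = (8+9+20+29+5+9) / 6 = 80/6 = 13.33

13.33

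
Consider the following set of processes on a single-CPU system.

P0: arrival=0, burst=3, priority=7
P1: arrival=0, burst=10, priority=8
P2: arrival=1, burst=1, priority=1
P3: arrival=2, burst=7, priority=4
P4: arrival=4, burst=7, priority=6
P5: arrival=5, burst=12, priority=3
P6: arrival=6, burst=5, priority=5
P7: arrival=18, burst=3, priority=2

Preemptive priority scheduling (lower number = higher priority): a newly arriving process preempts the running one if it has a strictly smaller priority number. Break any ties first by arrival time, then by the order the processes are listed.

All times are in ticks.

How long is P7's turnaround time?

Schedule: | P0 0-1 | P2 1-2 | P3 2-5 | P5 5-17 | P3 17-18 | P7 18-21 | P3 21-24 | P6 24-29 | P4 29-36 | P0 36-38 | P1 38-48 |
Completion: P0=38  P1=48  P2=2  P3=24  P4=36  P5=17  P6=29  P7=21
Turnaround (C−A): P0=38  P1=48  P2=1  P3=22  P4=32  P5=12  P6=23  P7=3
Turnaround(P7) = completion − arrival = 21 − 18 = 3

3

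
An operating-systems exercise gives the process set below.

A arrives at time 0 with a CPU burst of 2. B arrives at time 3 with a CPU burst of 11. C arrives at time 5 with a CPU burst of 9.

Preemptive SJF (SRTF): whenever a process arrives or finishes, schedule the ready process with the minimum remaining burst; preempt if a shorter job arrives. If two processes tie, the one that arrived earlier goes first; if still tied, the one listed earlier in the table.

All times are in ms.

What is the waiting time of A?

0

Timeline: | A 0-2 | idle 2-3 | B 3-14 | C 14-23 |
Completion: A=2  B=14  C=23
Waiting(A) = turnaround − burst = 2 − 2 = 0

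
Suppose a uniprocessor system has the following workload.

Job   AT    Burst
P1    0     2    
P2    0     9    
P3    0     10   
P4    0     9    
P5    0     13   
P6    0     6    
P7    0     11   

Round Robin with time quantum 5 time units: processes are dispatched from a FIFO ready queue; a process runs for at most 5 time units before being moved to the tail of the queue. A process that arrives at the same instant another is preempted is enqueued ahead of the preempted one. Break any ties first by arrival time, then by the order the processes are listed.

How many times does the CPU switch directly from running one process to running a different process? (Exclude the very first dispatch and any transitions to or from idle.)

14

Schedule: | P1 0-2 | P2 2-7 | P3 7-12 | P4 12-17 | P5 17-22 | P6 22-27 | P7 27-32 | P2 32-36 | P3 36-41 | P4 41-45 | P5 45-50 | P6 50-51 | P7 51-56 | P5 56-59 | P7 59-60 |
Completion: P1=2  P2=36  P3=41  P4=45  P5=59  P6=51  P7=60
Turnaround (C−A): P1=2  P2=36  P3=41  P4=45  P5=59  P6=51  P7=60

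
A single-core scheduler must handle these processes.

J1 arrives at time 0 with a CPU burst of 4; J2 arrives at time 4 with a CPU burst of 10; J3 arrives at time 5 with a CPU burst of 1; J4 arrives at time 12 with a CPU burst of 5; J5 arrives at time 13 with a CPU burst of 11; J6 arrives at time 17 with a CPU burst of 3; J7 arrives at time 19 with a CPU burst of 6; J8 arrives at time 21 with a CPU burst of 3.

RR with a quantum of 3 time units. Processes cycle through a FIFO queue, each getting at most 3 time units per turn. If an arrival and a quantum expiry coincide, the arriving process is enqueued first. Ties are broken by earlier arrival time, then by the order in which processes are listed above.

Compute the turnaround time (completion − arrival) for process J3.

Schedule: | J1 0-4 | J2 4-7 | J3 7-8 | J2 8-14 | J4 14-17 | J5 17-20 | J2 20-21 | J6 21-24 | J4 24-26 | J7 26-29 | J5 29-32 | J8 32-35 | J7 35-38 | J5 38-43 |
Completion: J1=4  J2=21  J3=8  J4=26  J5=43  J6=24  J7=38  J8=35
Turnaround (C−A): J1=4  J2=17  J3=3  J4=14  J5=30  J6=7  J7=19  J8=14
Turnaround(J3) = completion − arrival = 8 − 5 = 3

3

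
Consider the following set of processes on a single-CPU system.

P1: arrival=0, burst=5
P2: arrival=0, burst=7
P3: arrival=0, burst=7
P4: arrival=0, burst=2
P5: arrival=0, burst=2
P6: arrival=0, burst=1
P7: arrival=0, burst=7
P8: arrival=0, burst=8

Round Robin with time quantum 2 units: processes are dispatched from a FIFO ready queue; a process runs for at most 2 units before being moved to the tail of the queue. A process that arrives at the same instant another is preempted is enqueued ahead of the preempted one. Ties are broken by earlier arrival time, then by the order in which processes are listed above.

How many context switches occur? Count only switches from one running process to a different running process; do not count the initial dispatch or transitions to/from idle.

21

Gantt: | P1 0-2 | P2 2-4 | P3 4-6 | P4 6-8 | P5 8-10 | P6 10-11 | P7 11-13 | P8 13-15 | P1 15-17 | P2 17-19 | P3 19-21 | P7 21-23 | P8 23-25 | P1 25-26 | P2 26-28 | P3 28-30 | P7 30-32 | P8 32-34 | P2 34-35 | P3 35-36 | P7 36-37 | P8 37-39 |
Completion: P1=26  P2=35  P3=36  P4=8  P5=10  P6=11  P7=37  P8=39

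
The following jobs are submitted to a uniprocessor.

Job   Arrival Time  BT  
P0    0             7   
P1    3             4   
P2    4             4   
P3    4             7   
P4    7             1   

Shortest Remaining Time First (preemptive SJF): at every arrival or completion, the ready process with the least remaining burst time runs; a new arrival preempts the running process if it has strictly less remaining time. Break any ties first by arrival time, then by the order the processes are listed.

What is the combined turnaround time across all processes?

48

Schedule: | P0 0-7 | P4 7-8 | P1 8-12 | P2 12-16 | P3 16-23 |
Completion: P0=7  P1=12  P2=16  P3=23  P4=8
Turnaround (C−A): P0=7  P1=9  P2=12  P3=19  P4=1
Turnaround = completion − arrival: P0=7, P1=9, P2=12, P3=19, P4=1
Total turnaround = 7 + 9 + 12 + 19 + 1 = 48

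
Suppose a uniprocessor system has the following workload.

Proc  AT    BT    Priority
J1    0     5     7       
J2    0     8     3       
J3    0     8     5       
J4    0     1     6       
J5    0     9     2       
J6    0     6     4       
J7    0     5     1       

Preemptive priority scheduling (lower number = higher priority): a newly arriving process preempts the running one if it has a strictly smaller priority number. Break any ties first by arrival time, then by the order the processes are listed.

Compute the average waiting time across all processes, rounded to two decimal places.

Schedule: | J7 0-5 | J5 5-14 | J2 14-22 | J6 22-28 | J3 28-36 | J4 36-37 | J1 37-42 |
Completion: J1=42  J2=22  J3=36  J4=37  J5=14  J6=28  J7=5
Turnaround (C−A): J1=42  J2=22  J3=36  J4=37  J5=14  J6=28  J7=5
Waiting times: J1=37, J2=14, J3=28, J4=36, J5=5, J6=22, J7=0
Average waiting = (37+14+28+36+5+22+0) / 7 = 142/7 = 20.29

20.29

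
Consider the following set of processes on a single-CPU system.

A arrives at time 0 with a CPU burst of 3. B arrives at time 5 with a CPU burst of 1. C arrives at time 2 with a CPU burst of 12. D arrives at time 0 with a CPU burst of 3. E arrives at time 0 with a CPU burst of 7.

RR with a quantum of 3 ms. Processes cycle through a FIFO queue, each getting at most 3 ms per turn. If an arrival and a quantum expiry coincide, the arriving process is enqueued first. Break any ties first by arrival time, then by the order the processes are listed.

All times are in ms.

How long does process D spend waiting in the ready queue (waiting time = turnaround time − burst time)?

Timeline: | A 0-3 | D 3-6 | E 6-9 | C 9-12 | B 12-13 | E 13-16 | C 16-19 | E 19-20 | C 20-26 |
Completion: A=3  B=13  C=26  D=6  E=20
Turnaround (C−A): A=3  B=8  C=24  D=6  E=20
Waiting(D) = turnaround − burst = 6 − 3 = 3

3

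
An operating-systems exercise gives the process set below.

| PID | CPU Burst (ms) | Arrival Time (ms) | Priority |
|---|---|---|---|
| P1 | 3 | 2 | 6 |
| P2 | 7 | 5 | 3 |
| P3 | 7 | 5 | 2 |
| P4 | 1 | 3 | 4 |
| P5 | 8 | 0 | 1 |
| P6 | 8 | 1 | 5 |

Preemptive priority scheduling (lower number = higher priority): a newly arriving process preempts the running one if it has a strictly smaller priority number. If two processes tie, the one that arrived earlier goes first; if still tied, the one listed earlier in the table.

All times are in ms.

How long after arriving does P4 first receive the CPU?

Gantt: | P5 0-8 | P3 8-15 | P2 15-22 | P4 22-23 | P6 23-31 | P1 31-34 |
Completion: P1=34  P2=22  P3=15  P4=23  P5=8  P6=31
Turnaround (C−A): P1=32  P2=17  P3=10  P4=20  P5=8  P6=30
Response(P4) = first start − arrival = 22 − 3 = 19

19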